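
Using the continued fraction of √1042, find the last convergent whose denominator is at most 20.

√1042 = [32; 3, 1, 1, 3, 64, …] (period length 5).
Convergents:
  p_0/q_0 = 32/1
  p_1/q_1 = 97/3
  p_2/q_2 = 129/4
  p_3/q_3 = 226/7
  p_4/q_4 = 807/25
q_3 = 7 ≤ 20 < 25 = q_4, so the answer is 226/7.

226/7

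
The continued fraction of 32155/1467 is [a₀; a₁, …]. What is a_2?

32155 = 21·1467 + 1348   →  a_0 = 21
1467 = 1·1348 + 119   →  a_1 = 1
1348 = 11·119 + 39   →  a_2 = 11

11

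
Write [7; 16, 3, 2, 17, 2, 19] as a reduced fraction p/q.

Using pₖ = aₖpₖ₋₁ + pₖ₋₂ and qₖ = aₖqₖ₋₁ + qₖ₋₂:
  k=0: a=7, p=7, q=1
  k=1: a=16, p=113, q=16
  k=2: a=3, p=346, q=49
  k=3: a=2, p=805, q=114
  k=4: a=17, p=14031, q=1987
  k=5: a=2, p=28867, q=4088
  k=6: a=19, p=562504, q=79659

562504/79659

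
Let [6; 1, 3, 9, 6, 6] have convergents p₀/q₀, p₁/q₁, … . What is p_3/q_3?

250/37

Using pₖ = aₖpₖ₋₁ + pₖ₋₂, qₖ = aₖqₖ₋₁ + qₖ₋₂ (with p₋₁=1, p₋₂=0, q₋₁=0, q₋₂=1):
  k=0: a=6, p=6, q=1
  k=1: a=1, p=7, q=1
  k=2: a=3, p=27, q=4
  k=3: a=9, p=250, q=37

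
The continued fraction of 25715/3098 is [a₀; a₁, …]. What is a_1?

3

25715 = 8·3098 + 931   →  a_0 = 8
3098 = 3·931 + 305   →  a_1 = 3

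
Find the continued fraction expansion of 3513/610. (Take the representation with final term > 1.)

3513 = 5·610 + 463
610 = 1·463 + 147
463 = 3·147 + 22
147 = 6·22 + 15
22 = 1·15 + 7
15 = 2·7 + 1
7 = 7·1 + 0  (stop)
So 3513/610 = [5; 1, 3, 6, 1, 2, 7].

[5; 1, 3, 6, 1, 2, 7]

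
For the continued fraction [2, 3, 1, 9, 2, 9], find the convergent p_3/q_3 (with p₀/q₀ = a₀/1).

88/39

Using pₖ = aₖpₖ₋₁ + pₖ₋₂, qₖ = aₖqₖ₋₁ + qₖ₋₂ (with p₋₁=1, p₋₂=0, q₋₁=0, q₋₂=1):
  k=0: a=2, p=2, q=1
  k=1: a=3, p=7, q=3
  k=2: a=1, p=9, q=4
  k=3: a=9, p=88, q=39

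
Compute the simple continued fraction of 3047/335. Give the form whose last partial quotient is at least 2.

3047 = 9×335 + 32
335 = 10×32 + 15
32 = 2×15 + 2
15 = 7×2 + 1
2 = 2×1 + 0  (stop)
So 3047/335 = [9; 10, 2, 7, 2].

[9; 10, 2, 7, 2]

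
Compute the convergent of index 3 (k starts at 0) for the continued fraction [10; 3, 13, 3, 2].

Using pₖ = aₖpₖ₋₁ + pₖ₋₂, qₖ = aₖqₖ₋₁ + qₖ₋₂ (with p₋₁=1, p₋₂=0, q₋₁=0, q₋₂=1):
  k=0: a=10, p=10, q=1
  k=1: a=3, p=31, q=3
  k=2: a=13, p=413, q=40
  k=3: a=3, p=1270, q=123

1270/123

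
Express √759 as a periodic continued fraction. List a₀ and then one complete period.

a₀ = ⌊√759⌋ = 27.
With m₀=0, d₀=1 and mₖ₊₁ = dₖaₖ − mₖ, dₖ₊₁ = (n − mₖ₊₁²)/dₖ, aₖ₊₁ = ⌊(a₀+mₖ₊₁)/dₖ₊₁⌋:
  k=1: m=27, d=30, a=1
  k=2: m=3, d=25, a=1
  k=3: m=22, d=11, a=4
  k=4: m=22, d=25, a=1
  k=5: m=3, d=30, a=1
  k=6: m=27, d=1, a=54
d=1 and a=2a₀=54 at k=6, so the next step gives (m, d) = (27, 30) again — its k=1 value — and the period has length 6.

[27; 1, 1, 4, 1, 1, 54]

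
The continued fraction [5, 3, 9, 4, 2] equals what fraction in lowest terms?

1373/258

Using pₖ = aₖpₖ₋₁ + pₖ₋₂ and qₖ = aₖqₖ₋₁ + qₖ₋₂:
  k=0: a=5, p=5, q=1
  k=1: a=3, p=16, q=3
  k=2: a=9, p=149, q=28
  k=3: a=4, p=612, q=115
  k=4: a=2, p=1373, q=258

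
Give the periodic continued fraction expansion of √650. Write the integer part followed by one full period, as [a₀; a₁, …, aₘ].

a₀ = ⌊√650⌋ = 25.
With m₀=0, d₀=1 and mₖ₊₁ = dₖaₖ − mₖ, dₖ₊₁ = (n − mₖ₊₁²)/dₖ, aₖ₊₁ = ⌊(a₀+mₖ₊₁)/dₖ₊₁⌋:
  k=1: m=25, d=25, a=2
  k=2: m=25, d=1, a=50
d=1 and a=2a₀=50 at k=2, so the next step gives (m, d) = (25, 25) again — its k=1 value — and the period has length 2.

[25; 2, 50]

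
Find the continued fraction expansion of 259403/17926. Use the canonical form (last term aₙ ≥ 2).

[14; 2, 8, 19, 18, 3]

259403 = 14·17926 + 8439
17926 = 2·8439 + 1048
8439 = 8·1048 + 55
1048 = 19·55 + 3
55 = 18·3 + 1
3 = 3·1 + 0  (stop)
So 259403/17926 = [14; 2, 8, 19, 18, 3].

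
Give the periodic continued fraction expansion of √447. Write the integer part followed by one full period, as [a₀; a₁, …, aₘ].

a₀ = ⌊√447⌋ = 21.
With m₀=0, d₀=1 and mₖ₊₁ = dₖaₖ − mₖ, dₖ₊₁ = (n − mₖ₊₁²)/dₖ, aₖ₊₁ = ⌊(a₀+mₖ₊₁)/dₖ₊₁⌋:
  k=1: m=21, d=6, a=7
  k=2: m=21, d=1, a=42
d=1 and a=2a₀=42 at k=2, so the next step gives (m, d) = (21, 6) again — its k=1 value — and the period has length 2.

[21; 7, 42]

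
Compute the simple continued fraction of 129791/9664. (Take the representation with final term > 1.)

129791 = 13*9664 + 4159
9664 = 2*4159 + 1346
4159 = 3*1346 + 121
1346 = 11*121 + 15
121 = 8*15 + 1
15 = 15*1 + 0  (stop)
So 129791/9664 = [13; 2, 3, 11, 8, 15].

[13; 2, 3, 11, 8, 15]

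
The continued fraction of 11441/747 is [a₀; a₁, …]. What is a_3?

11441 = 15·747 + 236   →  a_0 = 15
747 = 3·236 + 39   →  a_1 = 3
236 = 6·39 + 2   →  a_2 = 6
39 = 19·2 + 1   →  a_3 = 19

19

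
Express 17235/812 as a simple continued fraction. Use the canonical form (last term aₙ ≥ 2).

[21; 4, 2, 3, 2, 11]

17235 = 21·812 + 183
812 = 4·183 + 80
183 = 2·80 + 23
80 = 3·23 + 11
23 = 2·11 + 1
11 = 11·1 + 0  (stop)
So 17235/812 = [21; 4, 2, 3, 2, 11].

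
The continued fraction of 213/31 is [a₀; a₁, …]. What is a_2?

6

213 = 6·31 + 27   →  a_0 = 6
31 = 1·27 + 4   →  a_1 = 1
27 = 6·4 + 3   →  a_2 = 6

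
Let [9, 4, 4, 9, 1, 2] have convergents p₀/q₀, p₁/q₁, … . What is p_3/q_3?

1450/157

Using pₖ = aₖpₖ₋₁ + pₖ₋₂, qₖ = aₖqₖ₋₁ + qₖ₋₂ (with p₋₁=1, p₋₂=0, q₋₁=0, q₋₂=1):
  k=0: a=9, p=9, q=1
  k=1: a=4, p=37, q=4
  k=2: a=4, p=157, q=17
  k=3: a=9, p=1450, q=157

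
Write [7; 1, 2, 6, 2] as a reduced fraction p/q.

Fold from the inside: start with 2/1.
  6 + 1/2 = 13/2
  2 + 2/13 = 28/13
  1 + 13/28 = 41/28
  7 + 28/41 = 315/41

315/41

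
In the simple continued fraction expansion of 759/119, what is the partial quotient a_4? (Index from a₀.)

1

759 = 6·119 + 45   →  a_0 = 6
119 = 2·45 + 29   →  a_1 = 2
45 = 1·29 + 16   →  a_2 = 1
29 = 1·16 + 13   →  a_3 = 1
16 = 1·13 + 3   →  a_4 = 1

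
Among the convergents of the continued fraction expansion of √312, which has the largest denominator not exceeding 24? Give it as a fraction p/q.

√312 = [17; 1, 1, 1, 34, …] (period length 4).
Convergents:
  p_0/q_0 = 17/1
  p_1/q_1 = 18/1
  p_2/q_2 = 35/2
  p_3/q_3 = 53/3
  p_4/q_4 = 1837/104
q_3 = 3 ≤ 24 < 104 = q_4, so the answer is 53/3.

53/3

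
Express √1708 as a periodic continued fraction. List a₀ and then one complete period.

[41; 3, 20, 3, 82]

a₀ = ⌊√1708⌋ = 41.
With m₀=0, d₀=1 and mₖ₊₁ = dₖaₖ − mₖ, dₖ₊₁ = (n − mₖ₊₁²)/dₖ, aₖ₊₁ = ⌊(a₀+mₖ₊₁)/dₖ₊₁⌋:
  k=1: m=41, d=27, a=3
  k=2: m=40, d=4, a=20
  k=3: m=40, d=27, a=3
  k=4: m=41, d=1, a=82
d=1 and a=2a₀=82 at k=4, so the next step gives (m, d) = (41, 27) again — its k=1 value — and the period has length 4.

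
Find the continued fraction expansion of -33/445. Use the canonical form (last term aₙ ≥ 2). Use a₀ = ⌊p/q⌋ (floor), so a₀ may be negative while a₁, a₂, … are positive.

-33 = -1*445 + 412
445 = 1*412 + 33
412 = 12*33 + 16
33 = 2*16 + 1
16 = 16*1 + 0  (stop)
So -33/445 = [-1; 1, 12, 2, 16].

[-1; 1, 12, 2, 16]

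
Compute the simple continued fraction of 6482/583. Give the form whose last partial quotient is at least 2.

[11; 8, 2, 4, 2, 3]

6482 = 11·583 + 69
583 = 8·69 + 31
69 = 2·31 + 7
31 = 4·7 + 3
7 = 2·3 + 1
3 = 3·1 + 0  (stop)
So 6482/583 = [11; 8, 2, 4, 2, 3].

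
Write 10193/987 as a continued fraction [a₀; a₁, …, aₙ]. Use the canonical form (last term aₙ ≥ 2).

[10; 3, 17, 1, 17]

10193 = 10*987 + 323
987 = 3*323 + 18
323 = 17*18 + 17
18 = 1*17 + 1
17 = 17*1 + 0  (stop)
So 10193/987 = [10; 3, 17, 1, 17].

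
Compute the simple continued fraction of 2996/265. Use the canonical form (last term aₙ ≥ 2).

2996 = 11×265 + 81
265 = 3×81 + 22
81 = 3×22 + 15
22 = 1×15 + 7
15 = 2×7 + 1
7 = 7×1 + 0  (stop)
So 2996/265 = [11; 3, 3, 1, 2, 7].

[11; 3, 3, 1, 2, 7]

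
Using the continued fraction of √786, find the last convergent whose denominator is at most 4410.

√786 = [28; 28, 56, …] (period length 2).
Convergents:
  p_0/q_0 = 28/1
  p_1/q_1 = 785/28
  p_2/q_2 = 43988/1569
  p_3/q_3 = 1232449/43960
q_2 = 1569 ≤ 4410 < 43960 = q_3, so the answer is 43988/1569.

43988/1569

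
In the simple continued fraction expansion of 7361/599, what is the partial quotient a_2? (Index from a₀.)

2

7361 = 12·599 + 173   →  a_0 = 12
599 = 3·173 + 80   →  a_1 = 3
173 = 2·80 + 13   →  a_2 = 2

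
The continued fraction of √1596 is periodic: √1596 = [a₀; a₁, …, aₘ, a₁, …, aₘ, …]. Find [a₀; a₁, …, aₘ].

[39; 1, 18, 1, 78]

a₀ = ⌊√1596⌋ = 39.
With m₀=0, d₀=1 and mₖ₊₁ = dₖaₖ − mₖ, dₖ₊₁ = (n − mₖ₊₁²)/dₖ, aₖ₊₁ = ⌊(a₀+mₖ₊₁)/dₖ₊₁⌋:
  k=1: m=39, d=75, a=1
  k=2: m=36, d=4, a=18
  k=3: m=36, d=75, a=1
  k=4: m=39, d=1, a=78
d=1 and a=2a₀=78 at k=4, so the next step gives (m, d) = (39, 75) again — its k=1 value — and the period has length 4.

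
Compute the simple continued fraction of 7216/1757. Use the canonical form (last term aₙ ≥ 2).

[4; 9, 2, 1, 8, 3, 2]

7216 = 4*1757 + 188
1757 = 9*188 + 65
188 = 2*65 + 58
65 = 1*58 + 7
58 = 8*7 + 2
7 = 3*2 + 1
2 = 2*1 + 0  (stop)
So 7216/1757 = [4; 9, 2, 1, 8, 3, 2].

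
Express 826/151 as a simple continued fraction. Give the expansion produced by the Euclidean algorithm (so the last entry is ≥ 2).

826 = 5*151 + 71
151 = 2*71 + 9
71 = 7*9 + 8
9 = 1*8 + 1
8 = 8*1 + 0  (stop)
So 826/151 = [5; 2, 7, 1, 8].

[5; 2, 7, 1, 8]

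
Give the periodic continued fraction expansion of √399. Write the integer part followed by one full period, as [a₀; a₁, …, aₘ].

[19; 1, 38]

a₀ = ⌊√399⌋ = 19.
With m₀=0, d₀=1 and mₖ₊₁ = dₖaₖ − mₖ, dₖ₊₁ = (n − mₖ₊₁²)/dₖ, aₖ₊₁ = ⌊(a₀+mₖ₊₁)/dₖ₊₁⌋:
  k=1: m=19, d=38, a=1
  k=2: m=19, d=1, a=38
d=1 and a=2a₀=38 at k=2, so the next step gives (m, d) = (19, 38) again — its k=1 value — and the period has length 2.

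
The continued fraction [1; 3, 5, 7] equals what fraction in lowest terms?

151/115

Fold from the inside: start with 7/1.
  5 + 1/7 = 36/7
  3 + 7/36 = 115/36
  1 + 36/115 = 151/115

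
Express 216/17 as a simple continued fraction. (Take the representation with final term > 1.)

216 = 12×17 + 12
17 = 1×12 + 5
12 = 2×5 + 2
5 = 2×2 + 1
2 = 2×1 + 0  (stop)
So 216/17 = [12; 1, 2, 2, 2].

[12; 1, 2, 2, 2]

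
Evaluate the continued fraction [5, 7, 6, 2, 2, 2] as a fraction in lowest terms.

Fold from the inside: start with 2/1.
  2 + 1/2 = 5/2
  2 + 2/5 = 12/5
  6 + 5/12 = 77/12
  7 + 12/77 = 551/77
  5 + 77/551 = 2832/551

2832/551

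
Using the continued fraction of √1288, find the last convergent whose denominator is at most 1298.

√1288 = [35; 1, 7, 1, 70, …] (period length 4).
Convergents:
  p_0/q_0 = 35/1
  p_1/q_1 = 36/1
  p_2/q_2 = 287/8
  p_3/q_3 = 323/9
  p_4/q_4 = 22897/638
  p_5/q_5 = 23220/647
  p_6/q_6 = 185437/5167
q_5 = 647 ≤ 1298 < 5167 = q_6, so the answer is 23220/647.

23220/647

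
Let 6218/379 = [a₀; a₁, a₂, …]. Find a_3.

5

6218 = 16·379 + 154   →  a_0 = 16
379 = 2·154 + 71   →  a_1 = 2
154 = 2·71 + 12   →  a_2 = 2
71 = 5·12 + 11   →  a_3 = 5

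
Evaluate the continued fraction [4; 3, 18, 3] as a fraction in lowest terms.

Fold from the inside: start with 3/1.
  18 + 1/3 = 55/3
  3 + 3/55 = 168/55
  4 + 55/168 = 727/168

727/168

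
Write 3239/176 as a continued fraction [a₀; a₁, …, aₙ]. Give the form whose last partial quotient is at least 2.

[18; 2, 2, 11, 3]

3239 = 18*176 + 71
176 = 2*71 + 34
71 = 2*34 + 3
34 = 11*3 + 1
3 = 3*1 + 0  (stop)
So 3239/176 = [18; 2, 2, 11, 3].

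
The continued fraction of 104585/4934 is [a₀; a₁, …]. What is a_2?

12

104585 = 21·4934 + 971   →  a_0 = 21
4934 = 5·971 + 79   →  a_1 = 5
971 = 12·79 + 23   →  a_2 = 12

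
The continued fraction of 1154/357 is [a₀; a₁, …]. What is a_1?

1154 = 3·357 + 83   →  a_0 = 3
357 = 4·83 + 25   →  a_1 = 4

4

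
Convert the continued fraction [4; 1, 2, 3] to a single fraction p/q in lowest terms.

47/10

Fold from the inside: start with 3/1.
  2 + 1/3 = 7/3
  1 + 3/7 = 10/7
  4 + 7/10 = 47/10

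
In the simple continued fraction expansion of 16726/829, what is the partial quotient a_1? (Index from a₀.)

5

16726 = 20·829 + 146   →  a_0 = 20
829 = 5·146 + 99   →  a_1 = 5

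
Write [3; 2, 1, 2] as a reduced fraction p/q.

Fold from the inside: start with 2/1.
  1 + 1/2 = 3/2
  2 + 2/3 = 8/3
  3 + 3/8 = 27/8

27/8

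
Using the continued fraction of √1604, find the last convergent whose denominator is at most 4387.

√1604 = [40; 20, 80, …] (period length 2).
Convergents:
  p_0/q_0 = 40/1
  p_1/q_1 = 801/20
  p_2/q_2 = 64120/1601
  p_3/q_3 = 1283201/32040
q_2 = 1601 ≤ 4387 < 32040 = q_3, so the answer is 64120/1601.

64120/1601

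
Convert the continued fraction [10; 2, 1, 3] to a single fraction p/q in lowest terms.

114/11

Using pₖ = aₖpₖ₋₁ + pₖ₋₂ and qₖ = aₖqₖ₋₁ + qₖ₋₂:
  k=0: a=10, p=10, q=1
  k=1: a=2, p=21, q=2
  k=2: a=1, p=31, q=3
  k=3: a=3, p=114, q=11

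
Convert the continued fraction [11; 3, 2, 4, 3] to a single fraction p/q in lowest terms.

1129/100

Fold from the inside: start with 3/1.
  4 + 1/3 = 13/3
  2 + 3/13 = 29/13
  3 + 13/29 = 100/29
  11 + 29/100 = 1129/100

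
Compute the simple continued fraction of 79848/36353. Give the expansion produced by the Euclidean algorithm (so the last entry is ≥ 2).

[2; 5, 11, 9, 3, 7, 3]

79848 = 2·36353 + 7142
36353 = 5·7142 + 643
7142 = 11·643 + 69
643 = 9·69 + 22
69 = 3·22 + 3
22 = 7·3 + 1
3 = 3·1 + 0  (stop)
So 79848/36353 = [2; 5, 11, 9, 3, 7, 3].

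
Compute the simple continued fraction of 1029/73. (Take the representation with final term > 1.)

1029 = 14·73 + 7
73 = 10·7 + 3
7 = 2·3 + 1
3 = 3·1 + 0  (stop)
So 1029/73 = [14; 10, 2, 3].

[14; 10, 2, 3]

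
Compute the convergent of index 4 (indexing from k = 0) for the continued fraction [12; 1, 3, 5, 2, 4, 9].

Using pₖ = aₖpₖ₋₁ + pₖ₋₂, qₖ = aₖqₖ₋₁ + qₖ₋₂ (with p₋₁=1, p₋₂=0, q₋₁=0, q₋₂=1):
  k=0: a=12, p=12, q=1
  k=1: a=1, p=13, q=1
  k=2: a=3, p=51, q=4
  k=3: a=5, p=268, q=21
  k=4: a=2, p=587, q=46

587/46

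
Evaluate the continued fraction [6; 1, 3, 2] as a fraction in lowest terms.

Using pₖ = aₖpₖ₋₁ + pₖ₋₂ and qₖ = aₖqₖ₋₁ + qₖ₋₂:
  k=0: a=6, p=6, q=1
  k=1: a=1, p=7, q=1
  k=2: a=3, p=27, q=4
  k=3: a=2, p=61, q=9

61/9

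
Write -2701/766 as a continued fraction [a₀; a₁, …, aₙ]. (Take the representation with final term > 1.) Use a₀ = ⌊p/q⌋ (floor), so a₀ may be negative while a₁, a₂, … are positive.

-2701 = -4·766 + 363
766 = 2·363 + 40
363 = 9·40 + 3
40 = 13·3 + 1
3 = 3·1 + 0  (stop)
So -2701/766 = [-4; 2, 9, 13, 3].

[-4; 2, 9, 13, 3]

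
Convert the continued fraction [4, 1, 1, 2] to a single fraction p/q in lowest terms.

Fold from the inside: start with 2/1.
  1 + 1/2 = 3/2
  1 + 2/3 = 5/3
  4 + 3/5 = 23/5

23/5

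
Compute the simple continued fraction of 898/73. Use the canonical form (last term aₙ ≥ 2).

898 = 12×73 + 22
73 = 3×22 + 7
22 = 3×7 + 1
7 = 7×1 + 0  (stop)
So 898/73 = [12; 3, 3, 7].

[12; 3, 3, 7]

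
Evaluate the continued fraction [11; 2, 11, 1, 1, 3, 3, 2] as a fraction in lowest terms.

Fold from the inside: start with 2/1.
  3 + 1/2 = 7/2
  3 + 2/7 = 23/7
  1 + 7/23 = 30/23
  1 + 23/30 = 53/30
  11 + 30/53 = 613/53
  2 + 53/613 = 1279/613
  11 + 613/1279 = 14682/1279

14682/1279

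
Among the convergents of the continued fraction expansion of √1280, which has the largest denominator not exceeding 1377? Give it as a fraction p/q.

√1280 = [35; 1, 3, 2, 17, 2, 3, 1, 70, …] (period length 8).
Convergents:
  p_0/q_0 = 35/1
  p_1/q_1 = 36/1
  p_2/q_2 = 143/4
  p_3/q_3 = 322/9
  p_4/q_4 = 5617/157
  p_5/q_5 = 11556/323
  p_6/q_6 = 40285/1126
  p_7/q_7 = 51841/1449
q_6 = 1126 ≤ 1377 < 1449 = q_7, so the answer is 40285/1126.

40285/1126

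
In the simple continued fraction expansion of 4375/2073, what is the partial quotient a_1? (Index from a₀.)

4375 = 2·2073 + 229   →  a_0 = 2
2073 = 9·229 + 12   →  a_1 = 9

9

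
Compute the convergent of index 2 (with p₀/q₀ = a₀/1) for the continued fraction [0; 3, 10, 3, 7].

10/31

Using pₖ = aₖpₖ₋₁ + pₖ₋₂, qₖ = aₖqₖ₋₁ + qₖ₋₂ (with p₋₁=1, p₋₂=0, q₋₁=0, q₋₂=1):
  k=0: a=0, p=0, q=1
  k=1: a=3, p=1, q=3
  k=2: a=10, p=10, q=31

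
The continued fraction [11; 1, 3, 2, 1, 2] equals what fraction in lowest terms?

Fold from the inside: start with 2/1.
  1 + 1/2 = 3/2
  2 + 2/3 = 8/3
  3 + 3/8 = 27/8
  1 + 8/27 = 35/27
  11 + 27/35 = 412/35

412/35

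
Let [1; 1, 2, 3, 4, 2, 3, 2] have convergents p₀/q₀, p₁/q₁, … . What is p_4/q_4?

73/43

Using pₖ = aₖpₖ₋₁ + pₖ₋₂, qₖ = aₖqₖ₋₁ + qₖ₋₂ (with p₋₁=1, p₋₂=0, q₋₁=0, q₋₂=1):
  k=0: a=1, p=1, q=1
  k=1: a=1, p=2, q=1
  k=2: a=2, p=5, q=3
  k=3: a=3, p=17, q=10
  k=4: a=4, p=73, q=43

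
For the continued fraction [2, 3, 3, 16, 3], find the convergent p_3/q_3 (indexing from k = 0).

Using pₖ = aₖpₖ₋₁ + pₖ₋₂, qₖ = aₖqₖ₋₁ + qₖ₋₂ (with p₋₁=1, p₋₂=0, q₋₁=0, q₋₂=1):
  k=0: a=2, p=2, q=1
  k=1: a=3, p=7, q=3
  k=2: a=3, p=23, q=10
  k=3: a=16, p=375, q=163

375/163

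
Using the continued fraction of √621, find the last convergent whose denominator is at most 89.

√621 = [24; 1, 11, 2, 11, 1, 48, …] (period length 6).
Convergents:
  p_0/q_0 = 24/1
  p_1/q_1 = 25/1
  p_2/q_2 = 299/12
  p_3/q_3 = 623/25
  p_4/q_4 = 7152/287
q_3 = 25 ≤ 89 < 287 = q_4, so the answer is 623/25.

623/25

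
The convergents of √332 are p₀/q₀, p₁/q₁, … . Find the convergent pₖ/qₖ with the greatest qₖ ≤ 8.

√332 = [18; 4, 1, 1, 8, 1, 1, 4, 36, …] (period length 8).
Convergents:
  p_0/q_0 = 18/1
  p_1/q_1 = 73/4
  p_2/q_2 = 91/5
  p_3/q_3 = 164/9
q_2 = 5 ≤ 8 < 9 = q_3, so the answer is 91/5.

91/5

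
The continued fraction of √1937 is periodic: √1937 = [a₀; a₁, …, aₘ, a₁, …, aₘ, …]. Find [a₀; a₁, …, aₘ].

[44; 88]

a₀ = ⌊√1937⌋ = 44.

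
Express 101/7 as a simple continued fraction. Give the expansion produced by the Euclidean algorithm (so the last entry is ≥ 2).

101 = 14*7 + 3
7 = 2*3 + 1
3 = 3*1 + 0  (stop)
So 101/7 = [14; 2, 3].

[14; 2, 3]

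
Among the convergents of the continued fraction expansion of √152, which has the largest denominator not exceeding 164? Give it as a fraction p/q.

900/73

√152 = [12; 3, 24, …] (period length 2).
Convergents:
  p_0/q_0 = 12/1
  p_1/q_1 = 37/3
  p_2/q_2 = 900/73
  p_3/q_3 = 2737/222
q_2 = 73 ≤ 164 < 222 = q_3, so the answer is 900/73.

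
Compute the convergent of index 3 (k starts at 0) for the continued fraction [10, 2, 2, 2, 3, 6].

125/12

Using pₖ = aₖpₖ₋₁ + pₖ₋₂, qₖ = aₖqₖ₋₁ + qₖ₋₂ (with p₋₁=1, p₋₂=0, q₋₁=0, q₋₂=1):
  k=0: a=10, p=10, q=1
  k=1: a=2, p=21, q=2
  k=2: a=2, p=52, q=5
  k=3: a=2, p=125, q=12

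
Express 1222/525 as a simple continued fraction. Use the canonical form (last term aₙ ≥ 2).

1222 = 2*525 + 172
525 = 3*172 + 9
172 = 19*9 + 1
9 = 9*1 + 0  (stop)
So 1222/525 = [2; 3, 19, 9].

[2; 3, 19, 9]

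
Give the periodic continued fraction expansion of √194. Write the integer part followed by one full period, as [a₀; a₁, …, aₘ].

[13; 1, 12, 1, 26]

a₀ = ⌊√194⌋ = 13.
With m₀=0, d₀=1 and mₖ₊₁ = dₖaₖ − mₖ, dₖ₊₁ = (n − mₖ₊₁²)/dₖ, aₖ₊₁ = ⌊(a₀+mₖ₊₁)/dₖ₊₁⌋:
  k=1: m=13, d=25, a=1
  k=2: m=12, d=2, a=12
  k=3: m=12, d=25, a=1
  k=4: m=13, d=1, a=26
d=1 and a=2a₀=26 at k=4, so the next step gives (m, d) = (13, 25) again — its k=1 value — and the period has length 4.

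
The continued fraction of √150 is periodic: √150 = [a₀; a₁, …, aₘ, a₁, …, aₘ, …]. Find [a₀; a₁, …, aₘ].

a₀ = ⌊√150⌋ = 12.
With m₀=0, d₀=1 and mₖ₊₁ = dₖaₖ − mₖ, dₖ₊₁ = (n − mₖ₊₁²)/dₖ, aₖ₊₁ = ⌊(a₀+mₖ₊₁)/dₖ₊₁⌋:
  k=1: m=12, d=6, a=4
  k=2: m=12, d=1, a=24
d=1 and a=2a₀=24 at k=2, so the next step gives (m, d) = (12, 6) again — its k=1 value — and the period has length 2.

[12; 4, 24]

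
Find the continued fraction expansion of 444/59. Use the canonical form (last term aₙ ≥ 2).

[7; 1, 1, 9, 3]

444 = 7×59 + 31
59 = 1×31 + 28
31 = 1×28 + 3
28 = 9×3 + 1
3 = 3×1 + 0  (stop)
So 444/59 = [7; 1, 1, 9, 3].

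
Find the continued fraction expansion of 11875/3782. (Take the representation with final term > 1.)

[3; 7, 6, 1, 2, 3, 2, 3]

11875 = 3*3782 + 529
3782 = 7*529 + 79
529 = 6*79 + 55
79 = 1*55 + 24
55 = 2*24 + 7
24 = 3*7 + 3
7 = 2*3 + 1
3 = 3*1 + 0  (stop)
So 11875/3782 = [3; 7, 6, 1, 2, 3, 2, 3].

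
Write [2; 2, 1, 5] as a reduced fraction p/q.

Using pₖ = aₖpₖ₋₁ + pₖ₋₂ and qₖ = aₖqₖ₋₁ + qₖ₋₂:
  k=0: a=2, p=2, q=1
  k=1: a=2, p=5, q=2
  k=2: a=1, p=7, q=3
  k=3: a=5, p=40, q=17

40/17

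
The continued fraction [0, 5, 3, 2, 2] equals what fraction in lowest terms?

17/90

Fold from the inside: start with 2/1.
  2 + 1/2 = 5/2
  3 + 2/5 = 17/5
  5 + 5/17 = 90/17
  0 + 17/90 = 17/90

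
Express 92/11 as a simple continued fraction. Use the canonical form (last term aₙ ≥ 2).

92 = 8×11 + 4
11 = 2×4 + 3
4 = 1×3 + 1
3 = 3×1 + 0  (stop)
So 92/11 = [8; 2, 1, 3].

[8; 2, 1, 3]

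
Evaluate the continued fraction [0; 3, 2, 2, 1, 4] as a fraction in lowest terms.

33/113

Using pₖ = aₖpₖ₋₁ + pₖ₋₂ and qₖ = aₖqₖ₋₁ + qₖ₋₂:
  k=0: a=0, p=0, q=1
  k=1: a=3, p=1, q=3
  k=2: a=2, p=2, q=7
  k=3: a=2, p=5, q=17
  k=4: a=1, p=7, q=24
  k=5: a=4, p=33, q=113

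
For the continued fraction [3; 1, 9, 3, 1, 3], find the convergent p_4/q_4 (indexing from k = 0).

Using pₖ = aₖpₖ₋₁ + pₖ₋₂, qₖ = aₖqₖ₋₁ + qₖ₋₂ (with p₋₁=1, p₋₂=0, q₋₁=0, q₋₂=1):
  k=0: a=3, p=3, q=1
  k=1: a=1, p=4, q=1
  k=2: a=9, p=39, q=10
  k=3: a=3, p=121, q=31
  k=4: a=1, p=160, q=41

160/41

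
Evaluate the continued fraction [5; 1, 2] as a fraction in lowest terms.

Using pₖ = aₖpₖ₋₁ + pₖ₋₂ and qₖ = aₖqₖ₋₁ + qₖ₋₂:
  k=0: a=5, p=5, q=1
  k=1: a=1, p=6, q=1
  k=2: a=2, p=17, q=3

17/3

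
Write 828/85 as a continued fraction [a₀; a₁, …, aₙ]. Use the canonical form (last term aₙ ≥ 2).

[9; 1, 2, 1, 6, 3]

828 = 9×85 + 63
85 = 1×63 + 22
63 = 2×22 + 19
22 = 1×19 + 3
19 = 6×3 + 1
3 = 3×1 + 0  (stop)
So 828/85 = [9; 1, 2, 1, 6, 3].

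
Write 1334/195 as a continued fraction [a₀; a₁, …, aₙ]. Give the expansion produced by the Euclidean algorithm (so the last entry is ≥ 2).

1334 = 6·195 + 164
195 = 1·164 + 31
164 = 5·31 + 9
31 = 3·9 + 4
9 = 2·4 + 1
4 = 4·1 + 0  (stop)
So 1334/195 = [6; 1, 5, 3, 2, 4].

[6; 1, 5, 3, 2, 4]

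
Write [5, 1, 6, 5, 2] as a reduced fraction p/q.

463/79

Fold from the inside: start with 2/1.
  5 + 1/2 = 11/2
  6 + 2/11 = 68/11
  1 + 11/68 = 79/68
  5 + 68/79 = 463/79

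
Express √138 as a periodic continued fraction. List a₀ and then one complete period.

a₀ = ⌊√138⌋ = 11.

[11; 1, 2, 1, 22]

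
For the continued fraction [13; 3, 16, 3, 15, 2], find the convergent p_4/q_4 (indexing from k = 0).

Using pₖ = aₖpₖ₋₁ + pₖ₋₂, qₖ = aₖqₖ₋₁ + qₖ₋₂ (with p₋₁=1, p₋₂=0, q₋₁=0, q₋₂=1):
  k=0: a=13, p=13, q=1
  k=1: a=3, p=40, q=3
  k=2: a=16, p=653, q=49
  k=3: a=3, p=1999, q=150
  k=4: a=15, p=30638, q=2299

30638/2299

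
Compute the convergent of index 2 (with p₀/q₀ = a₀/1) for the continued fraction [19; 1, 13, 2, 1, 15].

279/14

Using pₖ = aₖpₖ₋₁ + pₖ₋₂, qₖ = aₖqₖ₋₁ + qₖ₋₂ (with p₋₁=1, p₋₂=0, q₋₁=0, q₋₂=1):
  k=0: a=19, p=19, q=1
  k=1: a=1, p=20, q=1
  k=2: a=13, p=279, q=14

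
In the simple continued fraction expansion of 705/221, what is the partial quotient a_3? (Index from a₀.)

705 = 3·221 + 42   →  a_0 = 3
221 = 5·42 + 11   →  a_1 = 5
42 = 3·11 + 9   →  a_2 = 3
11 = 1·9 + 2   →  a_3 = 1

1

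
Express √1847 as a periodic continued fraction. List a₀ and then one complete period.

[42; 1, 41, 1, 84]

a₀ = ⌊√1847⌋ = 42.
With m₀=0, d₀=1 and mₖ₊₁ = dₖaₖ − mₖ, dₖ₊₁ = (n − mₖ₊₁²)/dₖ, aₖ₊₁ = ⌊(a₀+mₖ₊₁)/dₖ₊₁⌋:
  k=1: m=42, d=83, a=1
  k=2: m=41, d=2, a=41
  k=3: m=41, d=83, a=1
  k=4: m=42, d=1, a=84
d=1 and a=2a₀=84 at k=4, so the next step gives (m, d) = (42, 83) again — its k=1 value — and the period has length 4.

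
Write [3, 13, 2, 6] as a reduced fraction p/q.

538/175

Fold from the inside: start with 6/1.
  2 + 1/6 = 13/6
  13 + 6/13 = 175/13
  3 + 13/175 = 538/175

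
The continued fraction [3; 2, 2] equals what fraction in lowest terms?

17/5

Using pₖ = aₖpₖ₋₁ + pₖ₋₂ and qₖ = aₖqₖ₋₁ + qₖ₋₂:
  k=0: a=3, p=3, q=1
  k=1: a=2, p=7, q=2
  k=2: a=2, p=17, q=5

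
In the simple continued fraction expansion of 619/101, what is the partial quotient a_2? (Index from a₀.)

1

619 = 6·101 + 13   →  a_0 = 6
101 = 7·13 + 10   →  a_1 = 7
13 = 1·10 + 3   →  a_2 = 1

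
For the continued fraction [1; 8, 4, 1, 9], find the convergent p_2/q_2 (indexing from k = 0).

37/33

Using pₖ = aₖpₖ₋₁ + pₖ₋₂, qₖ = aₖqₖ₋₁ + qₖ₋₂ (with p₋₁=1, p₋₂=0, q₋₁=0, q₋₂=1):
  k=0: a=1, p=1, q=1
  k=1: a=8, p=9, q=8
  k=2: a=4, p=37, q=33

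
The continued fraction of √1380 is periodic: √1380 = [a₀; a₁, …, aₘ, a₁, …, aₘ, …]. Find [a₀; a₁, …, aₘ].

a₀ = ⌊√1380⌋ = 37.
With m₀=0, d₀=1 and mₖ₊₁ = dₖaₖ − mₖ, dₖ₊₁ = (n − mₖ₊₁²)/dₖ, aₖ₊₁ = ⌊(a₀+mₖ₊₁)/dₖ₊₁⌋:
  k=1: m=37, d=11, a=6
  k=2: m=29, d=49, a=1
  k=3: m=20, d=20, a=2
  k=4: m=20, d=49, a=1
  k=5: m=29, d=11, a=6
  k=6: m=37, d=1, a=74
d=1 and a=2a₀=74 at k=6, so the next step gives (m, d) = (37, 11) again — its k=1 value — and the period has length 6.

[37; 6, 1, 2, 1, 6, 74]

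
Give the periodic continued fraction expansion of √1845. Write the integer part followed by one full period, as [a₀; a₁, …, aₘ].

a₀ = ⌊√1845⌋ = 42.
With m₀=0, d₀=1 and mₖ₊₁ = dₖaₖ − mₖ, dₖ₊₁ = (n − mₖ₊₁²)/dₖ, aₖ₊₁ = ⌊(a₀+mₖ₊₁)/dₖ₊₁⌋:
  k=1: m=42, d=81, a=1
  k=2: m=39, d=4, a=20
  k=3: m=41, d=41, a=2
  k=4: m=41, d=4, a=20
  k=5: m=39, d=81, a=1
  k=6: m=42, d=1, a=84
d=1 and a=2a₀=84 at k=6, so the next step gives (m, d) = (42, 81) again — its k=1 value — and the period has length 6.

[42; 1, 20, 2, 20, 1, 84]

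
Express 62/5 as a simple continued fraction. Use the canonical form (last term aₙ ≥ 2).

62 = 12·5 + 2
5 = 2·2 + 1
2 = 2·1 + 0  (stop)
So 62/5 = [12; 2, 2].

[12; 2, 2]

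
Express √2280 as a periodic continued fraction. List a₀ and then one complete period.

a₀ = ⌊√2280⌋ = 47.
With m₀=0, d₀=1 and mₖ₊₁ = dₖaₖ − mₖ, dₖ₊₁ = (n − mₖ₊₁²)/dₖ, aₖ₊₁ = ⌊(a₀+mₖ₊₁)/dₖ₊₁⌋:
  k=1: m=47, d=71, a=1
  k=2: m=24, d=24, a=2
  k=3: m=24, d=71, a=1
  k=4: m=47, d=1, a=94
d=1 and a=2a₀=94 at k=4, so the next step gives (m, d) = (47, 71) again — its k=1 value — and the period has length 4.

[47; 1, 2, 1, 94]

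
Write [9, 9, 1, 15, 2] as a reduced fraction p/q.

2985/328

Using pₖ = aₖpₖ₋₁ + pₖ₋₂ and qₖ = aₖqₖ₋₁ + qₖ₋₂:
  k=0: a=9, p=9, q=1
  k=1: a=9, p=82, q=9
  k=2: a=1, p=91, q=10
  k=3: a=15, p=1447, q=159
  k=4: a=2, p=2985, q=328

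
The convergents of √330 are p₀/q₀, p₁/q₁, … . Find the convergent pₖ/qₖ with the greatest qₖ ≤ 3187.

23761/1308

√330 = [18; 6, 36, …] (period length 2).
Convergents:
  p_0/q_0 = 18/1
  p_1/q_1 = 109/6
  p_2/q_2 = 3942/217
  p_3/q_3 = 23761/1308
  p_4/q_4 = 859338/47305
q_3 = 1308 ≤ 3187 < 47305 = q_4, so the answer is 23761/1308.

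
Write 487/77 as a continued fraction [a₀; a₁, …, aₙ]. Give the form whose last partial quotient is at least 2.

[6; 3, 12, 2]

487 = 6·77 + 25
77 = 3·25 + 2
25 = 12·2 + 1
2 = 2·1 + 0  (stop)
So 487/77 = [6; 3, 12, 2].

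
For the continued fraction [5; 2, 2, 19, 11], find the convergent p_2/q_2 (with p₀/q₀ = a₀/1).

Using pₖ = aₖpₖ₋₁ + pₖ₋₂, qₖ = aₖqₖ₋₁ + qₖ₋₂ (with p₋₁=1, p₋₂=0, q₋₁=0, q₋₂=1):
  k=0: a=5, p=5, q=1
  k=1: a=2, p=11, q=2
  k=2: a=2, p=27, q=5

27/5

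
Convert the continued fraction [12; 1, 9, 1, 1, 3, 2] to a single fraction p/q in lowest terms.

2181/169

Using pₖ = aₖpₖ₋₁ + pₖ₋₂ and qₖ = aₖqₖ₋₁ + qₖ₋₂:
  k=0: a=12, p=12, q=1
  k=1: a=1, p=13, q=1
  k=2: a=9, p=129, q=10
  k=3: a=1, p=142, q=11
  k=4: a=1, p=271, q=21
  k=5: a=3, p=955, q=74
  k=6: a=2, p=2181, q=169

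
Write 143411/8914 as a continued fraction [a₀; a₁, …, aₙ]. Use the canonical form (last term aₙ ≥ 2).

[16; 11, 3, 16, 16]

143411 = 16·8914 + 787
8914 = 11·787 + 257
787 = 3·257 + 16
257 = 16·16 + 1
16 = 16·1 + 0  (stop)
So 143411/8914 = [16; 11, 3, 16, 16].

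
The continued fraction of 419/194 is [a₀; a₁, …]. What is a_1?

6

419 = 2·194 + 31   →  a_0 = 2
194 = 6·31 + 8   →  a_1 = 6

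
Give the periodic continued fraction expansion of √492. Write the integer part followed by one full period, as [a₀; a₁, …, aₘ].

a₀ = ⌊√492⌋ = 22.
With m₀=0, d₀=1 and mₖ₊₁ = dₖaₖ − mₖ, dₖ₊₁ = (n − mₖ₊₁²)/dₖ, aₖ₊₁ = ⌊(a₀+mₖ₊₁)/dₖ₊₁⌋:
  k=1: m=22, d=8, a=5
  k=2: m=18, d=21, a=1
  k=3: m=3, d=23, a=1
  k=4: m=20, d=4, a=10
  k=5: m=20, d=23, a=1
  k=6: m=3, d=21, a=1
  k=7: m=18, d=8, a=5
  k=8: m=22, d=1, a=44
d=1 and a=2a₀=44 at k=8, so the next step gives (m, d) = (22, 8) again — its k=1 value — and the period has length 8.

[22; 5, 1, 1, 10, 1, 1, 5, 44]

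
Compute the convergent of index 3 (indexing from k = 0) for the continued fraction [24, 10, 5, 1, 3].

1470/61

Using pₖ = aₖpₖ₋₁ + pₖ₋₂, qₖ = aₖqₖ₋₁ + qₖ₋₂ (with p₋₁=1, p₋₂=0, q₋₁=0, q₋₂=1):
  k=0: a=24, p=24, q=1
  k=1: a=10, p=241, q=10
  k=2: a=5, p=1229, q=51
  k=3: a=1, p=1470, q=61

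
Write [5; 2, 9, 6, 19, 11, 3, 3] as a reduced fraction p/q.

1381447/252359

Fold from the inside: start with 3/1.
  3 + 1/3 = 10/3
  11 + 3/10 = 113/10
  19 + 10/113 = 2157/113
  6 + 113/2157 = 13055/2157
  9 + 2157/13055 = 119652/13055
  2 + 13055/119652 = 252359/119652
  5 + 119652/252359 = 1381447/252359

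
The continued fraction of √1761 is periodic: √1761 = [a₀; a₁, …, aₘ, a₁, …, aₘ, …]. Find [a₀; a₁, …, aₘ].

a₀ = ⌊√1761⌋ = 41.
With m₀=0, d₀=1 and mₖ₊₁ = dₖaₖ − mₖ, dₖ₊₁ = (n − mₖ₊₁²)/dₖ, aₖ₊₁ = ⌊(a₀+mₖ₊₁)/dₖ₊₁⌋:
  k=1: m=41, d=80, a=1
  k=2: m=39, d=3, a=26
  k=3: m=39, d=80, a=1
  k=4: m=41, d=1, a=82
d=1 and a=2a₀=82 at k=4, so the next step gives (m, d) = (41, 80) again — its k=1 value — and the period has length 4.

[41; 1, 26, 1, 82]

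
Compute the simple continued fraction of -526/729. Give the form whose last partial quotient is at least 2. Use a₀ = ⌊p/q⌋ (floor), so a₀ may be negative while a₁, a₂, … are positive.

[-1; 3, 1, 1, 2, 4, 9]

-526 = -1×729 + 203
729 = 3×203 + 120
203 = 1×120 + 83
120 = 1×83 + 37
83 = 2×37 + 9
37 = 4×9 + 1
9 = 9×1 + 0  (stop)
So -526/729 = [-1; 3, 1, 1, 2, 4, 9].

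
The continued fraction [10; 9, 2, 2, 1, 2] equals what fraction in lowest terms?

Fold from the inside: start with 2/1.
  1 + 1/2 = 3/2
  2 + 2/3 = 8/3
  2 + 3/8 = 19/8
  9 + 8/19 = 179/19
  10 + 19/179 = 1809/179

1809/179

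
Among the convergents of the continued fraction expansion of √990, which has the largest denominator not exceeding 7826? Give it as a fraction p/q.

√990 = [31; 2, 6, 2, 62, …] (period length 4).
Convergents:
  p_0/q_0 = 31/1
  p_1/q_1 = 63/2
  p_2/q_2 = 409/13
  p_3/q_3 = 881/28
  p_4/q_4 = 55031/1749
  p_5/q_5 = 110943/3526
  p_6/q_6 = 720689/22905
q_5 = 3526 ≤ 7826 < 22905 = q_6, so the answer is 110943/3526.

110943/3526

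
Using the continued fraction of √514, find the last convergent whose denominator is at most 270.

4625/204

√514 = [22; 1, 2, 22, 2, 1, 44, …] (period length 6).
Convergents:
  p_0/q_0 = 22/1
  p_1/q_1 = 23/1
  p_2/q_2 = 68/3
  p_3/q_3 = 1519/67
  p_4/q_4 = 3106/137
  p_5/q_5 = 4625/204
  p_6/q_6 = 206606/9113
q_5 = 204 ≤ 270 < 9113 = q_6, so the answer is 4625/204.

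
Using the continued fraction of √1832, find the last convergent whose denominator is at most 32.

214/5

√1832 = [42; 1, 4, 21, 4, 1, 84, …] (period length 6).
Convergents:
  p_0/q_0 = 42/1
  p_1/q_1 = 43/1
  p_2/q_2 = 214/5
  p_3/q_3 = 4537/106
q_2 = 5 ≤ 32 < 106 = q_3, so the answer is 214/5.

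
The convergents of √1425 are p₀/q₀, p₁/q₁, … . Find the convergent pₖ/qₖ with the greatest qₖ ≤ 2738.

√1425 = [37; 1, 2, 1, 74, …] (period length 4).
Convergents:
  p_0/q_0 = 37/1
  p_1/q_1 = 38/1
  p_2/q_2 = 113/3
  p_3/q_3 = 151/4
  p_4/q_4 = 11287/299
  p_5/q_5 = 11438/303
  p_6/q_6 = 34163/905
  p_7/q_7 = 45601/1208
  p_8/q_8 = 3408637/90297
q_7 = 1208 ≤ 2738 < 90297 = q_8, so the answer is 45601/1208.

45601/1208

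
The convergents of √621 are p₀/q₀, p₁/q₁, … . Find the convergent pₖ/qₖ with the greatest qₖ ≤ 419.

√621 = [24; 1, 11, 2, 11, 1, 48, …] (period length 6).
Convergents:
  p_0/q_0 = 24/1
  p_1/q_1 = 25/1
  p_2/q_2 = 299/12
  p_3/q_3 = 623/25
  p_4/q_4 = 7152/287
  p_5/q_5 = 7775/312
  p_6/q_6 = 380352/15263
q_5 = 312 ≤ 419 < 15263 = q_6, so the answer is 7775/312.

7775/312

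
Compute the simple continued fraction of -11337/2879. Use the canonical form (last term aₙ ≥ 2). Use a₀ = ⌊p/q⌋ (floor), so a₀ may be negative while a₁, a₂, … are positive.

[-4; 16, 11, 1, 14]

-11337 = -4*2879 + 179
2879 = 16*179 + 15
179 = 11*15 + 14
15 = 1*14 + 1
14 = 14*1 + 0  (stop)
So -11337/2879 = [-4; 16, 11, 1, 14].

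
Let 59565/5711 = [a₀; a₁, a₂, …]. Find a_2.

3

59565 = 10·5711 + 2455   →  a_0 = 10
5711 = 2·2455 + 801   →  a_1 = 2
2455 = 3·801 + 52   →  a_2 = 3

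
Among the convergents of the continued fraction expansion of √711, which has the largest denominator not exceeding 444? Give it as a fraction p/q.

√711 = [26; 1, 1, 1, 52, …] (period length 4).
Convergents:
  p_0/q_0 = 26/1
  p_1/q_1 = 27/1
  p_2/q_2 = 53/2
  p_3/q_3 = 80/3
  p_4/q_4 = 4213/158
  p_5/q_5 = 4293/161
  p_6/q_6 = 8506/319
  p_7/q_7 = 12799/480
q_6 = 319 ≤ 444 < 480 = q_7, so the answer is 8506/319.

8506/319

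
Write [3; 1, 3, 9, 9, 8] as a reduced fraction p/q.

10267/2733

Using pₖ = aₖpₖ₋₁ + pₖ₋₂ and qₖ = aₖqₖ₋₁ + qₖ₋₂:
  k=0: a=3, p=3, q=1
  k=1: a=1, p=4, q=1
  k=2: a=3, p=15, q=4
  k=3: a=9, p=139, q=37
  k=4: a=9, p=1266, q=337
  k=5: a=8, p=10267, q=2733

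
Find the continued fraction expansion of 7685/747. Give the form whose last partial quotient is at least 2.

[10; 3, 2, 9, 3, 1, 2]

7685 = 10×747 + 215
747 = 3×215 + 102
215 = 2×102 + 11
102 = 9×11 + 3
11 = 3×3 + 2
3 = 1×2 + 1
2 = 2×1 + 0  (stop)
So 7685/747 = [10; 3, 2, 9, 3, 1, 2].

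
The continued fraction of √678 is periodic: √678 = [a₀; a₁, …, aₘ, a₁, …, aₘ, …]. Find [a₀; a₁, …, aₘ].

[26; 26, 52]

a₀ = ⌊√678⌋ = 26.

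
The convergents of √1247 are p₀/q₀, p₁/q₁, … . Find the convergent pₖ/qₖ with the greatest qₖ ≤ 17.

565/16

√1247 = [35; 3, 5, 9, 1, 9, 5, 3, 70, …] (period length 8).
Convergents:
  p_0/q_0 = 35/1
  p_1/q_1 = 106/3
  p_2/q_2 = 565/16
  p_3/q_3 = 5191/147
q_2 = 16 ≤ 17 < 147 = q_3, so the answer is 565/16.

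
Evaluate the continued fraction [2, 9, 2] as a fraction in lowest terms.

40/19

Fold from the inside: start with 2/1.
  9 + 1/2 = 19/2
  2 + 2/19 = 40/19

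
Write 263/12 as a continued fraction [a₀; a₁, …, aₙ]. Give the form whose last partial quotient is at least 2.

[21; 1, 11]

263 = 21*12 + 11
12 = 1*11 + 1
11 = 11*1 + 0  (stop)
So 263/12 = [21; 1, 11].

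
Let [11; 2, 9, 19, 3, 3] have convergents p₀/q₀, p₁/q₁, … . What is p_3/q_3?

4165/363

Using pₖ = aₖpₖ₋₁ + pₖ₋₂, qₖ = aₖqₖ₋₁ + qₖ₋₂ (with p₋₁=1, p₋₂=0, q₋₁=0, q₋₂=1):
  k=0: a=11, p=11, q=1
  k=1: a=2, p=23, q=2
  k=2: a=9, p=218, q=19
  k=3: a=19, p=4165, q=363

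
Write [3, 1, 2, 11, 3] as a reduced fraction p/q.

Using pₖ = aₖpₖ₋₁ + pₖ₋₂ and qₖ = aₖqₖ₋₁ + qₖ₋₂:
  k=0: a=3, p=3, q=1
  k=1: a=1, p=4, q=1
  k=2: a=2, p=11, q=3
  k=3: a=11, p=125, q=34
  k=4: a=3, p=386, q=105

386/105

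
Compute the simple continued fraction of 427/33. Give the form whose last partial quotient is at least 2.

427 = 12×33 + 31
33 = 1×31 + 2
31 = 15×2 + 1
2 = 2×1 + 0  (stop)
So 427/33 = [12; 1, 15, 2].

[12; 1, 15, 2]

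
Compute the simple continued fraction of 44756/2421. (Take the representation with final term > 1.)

44756 = 18*2421 + 1178
2421 = 2*1178 + 65
1178 = 18*65 + 8
65 = 8*8 + 1
8 = 8*1 + 0  (stop)
So 44756/2421 = [18; 2, 18, 8, 8].

[18; 2, 18, 8, 8]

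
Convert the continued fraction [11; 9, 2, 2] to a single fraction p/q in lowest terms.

Fold from the inside: start with 2/1.
  2 + 1/2 = 5/2
  9 + 2/5 = 47/5
  11 + 5/47 = 522/47

522/47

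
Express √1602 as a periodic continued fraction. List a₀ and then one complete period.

[40; 40, 80]

a₀ = ⌊√1602⌋ = 40.
With m₀=0, d₀=1 and mₖ₊₁ = dₖaₖ − mₖ, dₖ₊₁ = (n − mₖ₊₁²)/dₖ, aₖ₊₁ = ⌊(a₀+mₖ₊₁)/dₖ₊₁⌋:
  k=1: m=40, d=2, a=40
  k=2: m=40, d=1, a=80
d=1 and a=2a₀=80 at k=2, so the next step gives (m, d) = (40, 2) again — its k=1 value — and the period has length 2.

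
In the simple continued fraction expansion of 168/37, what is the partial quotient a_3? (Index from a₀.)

168 = 4·37 + 20   →  a_0 = 4
37 = 1·20 + 17   →  a_1 = 1
20 = 1·17 + 3   →  a_2 = 1
17 = 5·3 + 2   →  a_3 = 5

5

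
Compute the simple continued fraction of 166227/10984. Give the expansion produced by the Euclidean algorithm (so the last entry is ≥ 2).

[15; 7, 2, 19, 3, 12]

166227 = 15×10984 + 1467
10984 = 7×1467 + 715
1467 = 2×715 + 37
715 = 19×37 + 12
37 = 3×12 + 1
12 = 12×1 + 0  (stop)
So 166227/10984 = [15; 7, 2, 19, 3, 12].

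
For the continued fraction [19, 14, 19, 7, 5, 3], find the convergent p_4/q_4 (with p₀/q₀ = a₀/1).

184647/9682

Using pₖ = aₖpₖ₋₁ + pₖ₋₂, qₖ = aₖqₖ₋₁ + qₖ₋₂ (with p₋₁=1, p₋₂=0, q₋₁=0, q₋₂=1):
  k=0: a=19, p=19, q=1
  k=1: a=14, p=267, q=14
  k=2: a=19, p=5092, q=267
  k=3: a=7, p=35911, q=1883
  k=4: a=5, p=184647, q=9682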